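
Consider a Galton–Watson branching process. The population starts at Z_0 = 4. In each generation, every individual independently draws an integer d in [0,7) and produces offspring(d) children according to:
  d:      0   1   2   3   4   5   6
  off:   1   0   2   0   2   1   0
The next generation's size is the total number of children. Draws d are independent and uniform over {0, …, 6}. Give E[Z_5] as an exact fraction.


Outcome values over d=0..6: [1, 0, 2, 0, 2, 1, 0]
Σy = 6, Σy² = 10, M = 7
μ = 6/7 = 6/7,  σ² = 10/7 − (6/7)² = 34/49
E[Z_0] = 4
E[Z_1] = 6/7·E[Z_0] = 24/7
E[Z_2] = 6/7·E[Z_1] = 144/49
E[Z_3] = 6/7·E[Z_2] = 864/343
E[Z_4] = 6/7·E[Z_3] = 5184/2401
E[Z_5] = 6/7·E[Z_4] = 31104/16807

31104/16807


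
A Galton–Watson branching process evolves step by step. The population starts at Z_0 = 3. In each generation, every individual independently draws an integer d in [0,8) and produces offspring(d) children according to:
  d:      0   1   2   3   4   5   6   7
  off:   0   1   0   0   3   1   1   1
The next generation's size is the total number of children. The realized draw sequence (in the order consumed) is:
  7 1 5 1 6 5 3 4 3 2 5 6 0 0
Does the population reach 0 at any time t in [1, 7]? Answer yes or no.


yes

gen 0: Z_0=3, draws=[7, 1, 5], offspring=[1, 1, 1], Z_1=3
gen 1: Z_1=3, draws=[1, 6, 5], offspring=[1, 1, 1], Z_2=3
gen 2: Z_2=3, draws=[3, 4, 3], offspring=[0, 3, 0], Z_3=3
gen 3: Z_3=3, draws=[2, 5, 6], offspring=[0, 1, 1], Z_4=2
gen 4: Z_4=2, draws=[0, 0], offspring=[0, 0], Z_5=0
gen 5: Z_5=0, draws=[], offspring=[], Z_6=0
gen 6: Z_6=0, draws=[], offspring=[], Z_7=0


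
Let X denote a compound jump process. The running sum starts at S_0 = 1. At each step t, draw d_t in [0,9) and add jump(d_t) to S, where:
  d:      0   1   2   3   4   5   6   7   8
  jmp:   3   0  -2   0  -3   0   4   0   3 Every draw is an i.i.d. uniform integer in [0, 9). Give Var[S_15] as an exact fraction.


1990/27

Outcome values over d=0..8: [3, 0, -2, 0, -3, 0, 4, 0, 3]
Σy = 5, Σy² = 47, M = 9
μ = 5/9 = 5/9,  σ² = 47/9 − (5/9)² = 398/81
Independent increments: Var[S_15] = 15·σ² = 15·(398/81) = 1990/27


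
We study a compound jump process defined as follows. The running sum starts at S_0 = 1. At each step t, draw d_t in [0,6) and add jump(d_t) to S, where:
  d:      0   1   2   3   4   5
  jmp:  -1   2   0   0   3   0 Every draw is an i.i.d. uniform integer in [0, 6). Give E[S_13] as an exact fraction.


29/3

Outcome values over d=0..5: [-1, 2, 0, 0, 3, 0]
Σy = 4, Σy² = 14, M = 6
μ = 4/6 = 2/3,  σ² = 14/6 − (2/3)² = 17/9
E[S_13] = 1 + 13·(2/3) = 29/3


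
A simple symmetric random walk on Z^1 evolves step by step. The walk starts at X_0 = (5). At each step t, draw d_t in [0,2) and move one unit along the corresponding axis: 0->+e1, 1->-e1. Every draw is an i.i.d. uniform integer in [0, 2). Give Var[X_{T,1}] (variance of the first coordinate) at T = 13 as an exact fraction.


Outcome values over d=0..1: [1, -1]
Σy = 0, Σy² = 2, M = 2
μ = 0/2 = 0,  σ² = 2/2 − (0)² = 1
Independent increments: Var[X_13] = 13·σ² = 13·(1) = 13

13


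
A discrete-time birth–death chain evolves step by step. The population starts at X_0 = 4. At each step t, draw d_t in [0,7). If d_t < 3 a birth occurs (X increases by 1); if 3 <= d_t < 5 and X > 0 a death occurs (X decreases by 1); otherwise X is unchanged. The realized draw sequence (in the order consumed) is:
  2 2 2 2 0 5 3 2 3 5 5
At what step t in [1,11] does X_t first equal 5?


t=0: X=4, d=2 → birth, X_1=5
t=1: X=5, d=2 → birth, X_2=6
t=2: X=6, d=2 → birth, X_3=7
t=3: X=7, d=2 → birth, X_4=8
t=4: X=8, d=0 → birth, X_5=9
t=5: X=9, d=5 → hold, X_6=9
t=6: X=9, d=3 → death, X_7=8
t=7: X=8, d=2 → birth, X_8=9
t=8: X=9, d=3 → death, X_9=8
t=9: X=8, d=5 → hold, X_10=8
t=10: X=8, d=5 → hold, X_11=8

1


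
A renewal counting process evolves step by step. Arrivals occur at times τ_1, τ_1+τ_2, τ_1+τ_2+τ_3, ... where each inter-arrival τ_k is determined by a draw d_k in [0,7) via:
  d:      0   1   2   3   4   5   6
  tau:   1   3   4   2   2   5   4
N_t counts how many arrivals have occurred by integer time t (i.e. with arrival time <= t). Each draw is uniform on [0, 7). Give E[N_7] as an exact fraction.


1715778/823543

Inter-arrival values over d=0..6: [1, 3, 4, 2, 2, 5, 4]
Each d has probability 1/7, so the pmf of τ is: f(1) = 1/7, f(2) = 2/7, f(3) = 1/7, f(4) = 2/7, f(5) = 1/7
Renewal equation for m(n) = E[N_n]: condition on τ_1 = k (if k <= n, one arrival plus a fresh copy on the remaining n−k steps): m(n) = F(n) + Σ_{k<=n} f(k)·m(n−k), where F(n) = P(τ <= n) and m(0) = 0
m(1) = F(1) = 1/7
m(2) = F(2) + f(1)·m(1) = 3/7 + 1/7·1/7 = 22/49
m(3) = F(3) + f(1)·m(2) + f(2)·m(1) = 4/7 + 1/7·22/49 + 2/7·1/7 = 232/343
m(4) = F(4) + f(1)·m(3) + f(2)·m(2) + f(3)·m(1) = 6/7 + 1/7·232/343 + 2/7·22/49 + 1/7·1/7 = 2647/2401
m(5) = F(5) + f(1)·m(4) + f(2)·m(3) + f(3)·m(2) + f(4)·m(1) = 1 + 1/7·2647/2401 + 2/7·232/343 + 1/7·22/49 + 2/7·1/7 = 24466/16807
m(6) = F(6) + f(1)·m(5) + f(2)·m(4) + f(3)·m(3) + f(4)·m(2) + f(5)·m(1) = 1 + 1/7·24466/16807 + 2/7·2647/2401 + 1/7·232/343 + 2/7·22/49 + 1/7·1/7 = 208034/117649
m(7) = F(7) + f(1)·m(6) + f(2)·m(5) + f(3)·m(4) + f(4)·m(3) + f(5)·m(2) = 1 + 1/7·208034/117649 + 2/7·24466/16807 + 1/7·2647/2401 + 2/7·232/343 + 1/7·22/49 = 1715778/823543
E[N_7] = m(7) = 1715778/823543


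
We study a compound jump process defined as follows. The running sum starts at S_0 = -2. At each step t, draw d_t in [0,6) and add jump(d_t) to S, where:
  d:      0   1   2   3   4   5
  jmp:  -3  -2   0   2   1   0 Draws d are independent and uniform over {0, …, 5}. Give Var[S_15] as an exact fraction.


130/3

Outcome values over d=0..5: [-3, -2, 0, 2, 1, 0]
Σy = -2, Σy² = 18, M = 6
μ = -2/6 = -1/3,  σ² = 18/6 − (-1/3)² = 26/9
Independent increments: Var[S_15] = 15·σ² = 15·(26/9) = 130/3


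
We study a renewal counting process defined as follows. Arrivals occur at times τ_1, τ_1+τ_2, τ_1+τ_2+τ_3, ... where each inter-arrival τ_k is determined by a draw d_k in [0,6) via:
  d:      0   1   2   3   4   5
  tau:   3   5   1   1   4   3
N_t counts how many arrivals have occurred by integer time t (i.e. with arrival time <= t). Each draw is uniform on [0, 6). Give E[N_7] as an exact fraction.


4945/2187

Inter-arrival values over d=0..5: [3, 5, 1, 1, 4, 3]
Each d has probability 1/6, so the pmf of τ is: f(1) = 1/3, f(3) = 1/3, f(4) = 1/6, f(5) = 1/6
Renewal equation for m(n) = E[N_n]: condition on τ_1 = k (if k <= n, one arrival plus a fresh copy on the remaining n−k steps): m(n) = F(n) + Σ_{k<=n} f(k)·m(n−k), where F(n) = P(τ <= n) and m(0) = 0
m(1) = F(1) = 1/3
m(2) = F(2) + f(1)·m(1) = 1/3 + 1/3·1/3 = 4/9
m(3) = F(3) + f(1)·m(2) = 2/3 + 1/3·4/9 = 22/27
m(4) = F(4) + f(1)·m(3) + f(3)·m(1) = 5/6 + 1/3·22/27 + 1/3·1/3 = 197/162
m(5) = F(5) + f(1)·m(4) + f(3)·m(2) + f(4)·m(1) = 1 + 1/3·197/162 + 1/3·4/9 + 1/6·1/3 = 391/243
m(6) = F(6) + f(1)·m(5) + f(3)·m(3) + f(4)·m(2) + f(5)·m(1) = 1 + 1/3·391/243 + 1/3·22/27 + 1/6·4/9 + 1/6·1/3 = 2825/1458
m(7) = F(7) + f(1)·m(6) + f(3)·m(4) + f(4)·m(3) + f(5)·m(2) = 1 + 1/3·2825/1458 + 1/3·197/162 + 1/6·22/27 + 1/6·4/9 = 4945/2187
E[N_7] = m(7) = 4945/2187


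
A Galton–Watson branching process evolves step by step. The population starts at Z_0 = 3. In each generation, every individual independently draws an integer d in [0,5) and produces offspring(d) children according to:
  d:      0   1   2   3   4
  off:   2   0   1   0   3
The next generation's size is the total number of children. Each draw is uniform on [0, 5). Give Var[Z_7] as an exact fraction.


Outcome values over d=0..4: [2, 0, 1, 0, 3]
Σy = 6, Σy² = 14, M = 5
μ = 6/5 = 6/5,  σ² = 14/5 − (6/5)² = 34/25
V_0 = 0, E_0 = 3
V_1 = 34/25·E_0 + (6/5)²·V_0 = 102/25;  E_1 = 18/5
V_2 = 34/25·E_1 + (6/5)²·V_1 = 6732/625;  E_2 = 108/25
V_3 = 34/25·E_2 + (6/5)²·V_2 = 334152/15625;  E_3 = 648/125
V_4 = 34/25·E_3 + (6/5)²·V_3 = 14783472/390625;  E_4 = 3888/625
V_5 = 34/25·E_4 + (6/5)²·V_4 = 614824992/9765625;  E_5 = 23328/3125
V_6 = 34/25·E_5 + (6/5)²·V_5 = 24612299712/244140625;  E_6 = 139968/15625
V_7 = 34/25·E_6 + (6/5)²·V_6 = 960400789632/6103515625;  E_7 = 839808/78125

960400789632/6103515625


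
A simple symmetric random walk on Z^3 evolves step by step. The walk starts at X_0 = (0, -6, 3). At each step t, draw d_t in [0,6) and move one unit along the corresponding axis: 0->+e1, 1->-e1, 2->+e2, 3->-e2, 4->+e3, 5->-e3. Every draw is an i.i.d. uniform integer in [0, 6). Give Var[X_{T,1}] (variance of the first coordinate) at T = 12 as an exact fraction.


Outcome values over d=0..5: [1, -1, 0, 0, 0, 0]
Σy = 0, Σy² = 2, M = 6
μ = 0/6 = 0,  σ² = 2/6 − (0)² = 1/3
Independent increments: Var[X_12] = 12·σ² = 12·(1/3) = 4

4


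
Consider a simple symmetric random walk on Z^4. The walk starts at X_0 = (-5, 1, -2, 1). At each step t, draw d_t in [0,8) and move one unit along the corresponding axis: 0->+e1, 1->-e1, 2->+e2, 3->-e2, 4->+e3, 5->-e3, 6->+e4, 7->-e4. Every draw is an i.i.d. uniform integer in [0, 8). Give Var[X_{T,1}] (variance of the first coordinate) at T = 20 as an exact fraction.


Outcome values over d=0..7: [1, -1, 0, 0, 0, 0, 0, 0]
Σy = 0, Σy² = 2, M = 8
μ = 0/8 = 0,  σ² = 2/8 − (0)² = 1/4
Independent increments: Var[X_20] = 20·σ² = 20·(1/4) = 5

5


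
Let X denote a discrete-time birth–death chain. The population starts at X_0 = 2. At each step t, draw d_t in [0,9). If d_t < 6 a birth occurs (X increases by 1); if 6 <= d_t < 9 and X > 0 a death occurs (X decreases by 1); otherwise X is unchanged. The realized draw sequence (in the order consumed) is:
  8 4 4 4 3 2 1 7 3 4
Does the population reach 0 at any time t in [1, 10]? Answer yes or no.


t=0: X=2, d=8 → death, X_1=1
t=1: X=1, d=4 → birth, X_2=2
t=2: X=2, d=4 → birth, X_3=3
t=3: X=3, d=4 → birth, X_4=4
t=4: X=4, d=3 → birth, X_5=5
t=5: X=5, d=2 → birth, X_6=6
t=6: X=6, d=1 → birth, X_7=7
t=7: X=7, d=7 → death, X_8=6
t=8: X=6, d=3 → birth, X_9=7
t=9: X=7, d=4 → birth, X_10=8

no


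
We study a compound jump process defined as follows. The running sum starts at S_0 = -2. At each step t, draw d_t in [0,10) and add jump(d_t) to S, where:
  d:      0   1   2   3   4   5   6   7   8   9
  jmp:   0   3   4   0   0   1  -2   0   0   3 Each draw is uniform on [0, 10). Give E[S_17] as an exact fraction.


133/10

Outcome values over d=0..9: [0, 3, 4, 0, 0, 1, -2, 0, 0, 3]
Σy = 9, Σy² = 39, M = 10
μ = 9/10 = 9/10,  σ² = 39/10 − (9/10)² = 309/100
E[S_17] = -2 + 17·(9/10) = 133/10


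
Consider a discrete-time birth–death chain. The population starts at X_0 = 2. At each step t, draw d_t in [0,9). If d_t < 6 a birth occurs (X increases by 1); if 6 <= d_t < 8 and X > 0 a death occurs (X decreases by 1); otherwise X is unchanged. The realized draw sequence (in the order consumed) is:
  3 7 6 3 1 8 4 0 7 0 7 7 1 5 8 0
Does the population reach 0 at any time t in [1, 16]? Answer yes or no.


no

t=0: X=2, d=3 → birth, X_1=3
t=1: X=3, d=7 → death, X_2=2
t=2: X=2, d=6 → death, X_3=1
t=3: X=1, d=3 → birth, X_4=2
t=4: X=2, d=1 → birth, X_5=3
t=5: X=3, d=8 → hold, X_6=3
t=6: X=3, d=4 → birth, X_7=4
t=7: X=4, d=0 → birth, X_8=5
t=8: X=5, d=7 → death, X_9=4
t=9: X=4, d=0 → birth, X_10=5
t=10: X=5, d=7 → death, X_11=4
t=11: X=4, d=7 → death, X_12=3
t=12: X=3, d=1 → birth, X_13=4
t=13: X=4, d=5 → birth, X_14=5
t=14: X=5, d=8 → hold, X_15=5
t=15: X=5, d=0 → birth, X_16=6


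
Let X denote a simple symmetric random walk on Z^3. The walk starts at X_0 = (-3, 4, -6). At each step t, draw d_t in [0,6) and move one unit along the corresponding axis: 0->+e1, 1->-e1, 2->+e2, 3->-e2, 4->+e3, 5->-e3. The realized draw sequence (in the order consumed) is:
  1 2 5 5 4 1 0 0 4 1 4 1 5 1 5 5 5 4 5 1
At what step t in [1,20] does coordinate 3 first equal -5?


11

t=0: X=(-3, 4, -6), d=1 → -e1, X_1=(-4, 4, -6)
t=1: X=(-4, 4, -6), d=2 → +e2, X_2=(-4, 5, -6)
t=2: X=(-4, 5, -6), d=5 → -e3, X_3=(-4, 5, -7)
t=3: X=(-4, 5, -7), d=5 → -e3, X_4=(-4, 5, -8)
t=4: X=(-4, 5, -8), d=4 → +e3, X_5=(-4, 5, -7)
t=5: X=(-4, 5, -7), d=1 → -e1, X_6=(-5, 5, -7)
t=6: X=(-5, 5, -7), d=0 → +e1, X_7=(-4, 5, -7)
t=7: X=(-4, 5, -7), d=0 → +e1, X_8=(-3, 5, -7)
t=8: X=(-3, 5, -7), d=4 → +e3, X_9=(-3, 5, -6)
t=9: X=(-3, 5, -6), d=1 → -e1, X_10=(-4, 5, -6)
t=10: X=(-4, 5, -6), d=4 → +e3, X_11=(-4, 5, -5)
t=11: X=(-4, 5, -5), d=1 → -e1, X_12=(-5, 5, -5)
t=12: X=(-5, 5, -5), d=5 → -e3, X_13=(-5, 5, -6)
t=13: X=(-5, 5, -6), d=1 → -e1, X_14=(-6, 5, -6)
t=14: X=(-6, 5, -6), d=5 → -e3, X_15=(-6, 5, -7)
t=15: X=(-6, 5, -7), d=5 → -e3, X_16=(-6, 5, -8)
t=16: X=(-6, 5, -8), d=5 → -e3, X_17=(-6, 5, -9)
t=17: X=(-6, 5, -9), d=4 → +e3, X_18=(-6, 5, -8)
t=18: X=(-6, 5, -8), d=5 → -e3, X_19=(-6, 5, -9)
t=19: X=(-6, 5, -9), d=1 → -e1, X_20=(-7, 5, -9)


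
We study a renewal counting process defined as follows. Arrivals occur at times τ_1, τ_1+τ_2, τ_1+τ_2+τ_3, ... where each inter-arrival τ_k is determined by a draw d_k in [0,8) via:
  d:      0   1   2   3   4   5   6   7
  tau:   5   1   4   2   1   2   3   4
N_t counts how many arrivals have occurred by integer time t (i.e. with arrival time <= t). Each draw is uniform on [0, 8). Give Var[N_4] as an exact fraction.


38015/65536

Inter-arrival values over d=0..7: [5, 1, 4, 2, 1, 2, 3, 4]
Each d has probability 1/8, so the pmf of τ is: f(1) = 1/4, f(2) = 1/4, f(3) = 1/8, f(4) = 1/4, f(5) = 1/8
Let p_n(j) = P(N_n = j), with p_0 = [1]. Condition on τ_1: p_n(0) = P(τ > n), and for j >= 1, p_n(j) = Σ_{k<=n} f(k)·p_{n−k}(j−1)
p_1 = [3/4, 1/4]  (j = 0..1)
p_2 = [1/2, 7/16, 1/16]  (j = 0..2)
p_3 = [3/8, 7/16, 11/64, 1/64]  (j = 0..3)
p_4 = [1/8, 9/16, 1/4, 15/256, 1/256]  (j = 0..4)
E[N_4] = Σ j·p_4(j) = 321/256;  E[N_4²] = Σ j²·p_4(j) = 551/256
Var[N_4] = 551/256 − (321/256)² = 38015/65536


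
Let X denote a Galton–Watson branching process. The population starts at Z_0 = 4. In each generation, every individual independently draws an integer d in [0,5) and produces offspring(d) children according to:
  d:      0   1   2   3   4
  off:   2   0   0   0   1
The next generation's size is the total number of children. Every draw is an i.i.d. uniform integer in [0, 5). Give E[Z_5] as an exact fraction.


Outcome values over d=0..4: [2, 0, 0, 0, 1]
Σy = 3, Σy² = 5, M = 5
μ = 3/5 = 3/5,  σ² = 5/5 − (3/5)² = 16/25
E[Z_0] = 4
E[Z_1] = 3/5·E[Z_0] = 12/5
E[Z_2] = 3/5·E[Z_1] = 36/25
E[Z_3] = 3/5·E[Z_2] = 108/125
E[Z_4] = 3/5·E[Z_3] = 324/625
E[Z_5] = 3/5·E[Z_4] = 972/3125

972/3125


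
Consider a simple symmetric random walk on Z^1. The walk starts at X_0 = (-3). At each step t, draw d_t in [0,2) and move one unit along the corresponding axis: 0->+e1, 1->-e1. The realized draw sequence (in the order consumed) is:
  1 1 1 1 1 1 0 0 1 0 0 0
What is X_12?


t=0: X=(-3), d=1 → -e1, X_1=(-4)
t=1: X=(-4), d=1 → -e1, X_2=(-5)
t=2: X=(-5), d=1 → -e1, X_3=(-6)
t=3: X=(-6), d=1 → -e1, X_4=(-7)
t=4: X=(-7), d=1 → -e1, X_5=(-8)
t=5: X=(-8), d=1 → -e1, X_6=(-9)
t=6: X=(-9), d=0 → +e1, X_7=(-8)
t=7: X=(-8), d=0 → +e1, X_8=(-7)
t=8: X=(-7), d=1 → -e1, X_9=(-8)
t=9: X=(-8), d=0 → +e1, X_10=(-7)
t=10: X=(-7), d=0 → +e1, X_11=(-6)
t=11: X=(-6), d=0 → +e1, X_12=(-5)

(-5)


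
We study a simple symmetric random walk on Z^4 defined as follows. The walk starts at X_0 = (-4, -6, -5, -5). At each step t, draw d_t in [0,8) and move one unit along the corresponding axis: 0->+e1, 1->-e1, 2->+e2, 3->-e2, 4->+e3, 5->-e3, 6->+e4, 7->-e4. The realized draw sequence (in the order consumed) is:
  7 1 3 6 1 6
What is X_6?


t=0: X=(-4, -6, -5, -5), d=7 → -e4, X_1=(-4, -6, -5, -6)
t=1: X=(-4, -6, -5, -6), d=1 → -e1, X_2=(-5, -6, -5, -6)
t=2: X=(-5, -6, -5, -6), d=3 → -e2, X_3=(-5, -7, -5, -6)
t=3: X=(-5, -7, -5, -6), d=6 → +e4, X_4=(-5, -7, -5, -5)
t=4: X=(-5, -7, -5, -5), d=1 → -e1, X_5=(-6, -7, -5, -5)
t=5: X=(-6, -7, -5, -5), d=6 → +e4, X_6=(-6, -7, -5, -4)

(-6, -7, -5, -4)


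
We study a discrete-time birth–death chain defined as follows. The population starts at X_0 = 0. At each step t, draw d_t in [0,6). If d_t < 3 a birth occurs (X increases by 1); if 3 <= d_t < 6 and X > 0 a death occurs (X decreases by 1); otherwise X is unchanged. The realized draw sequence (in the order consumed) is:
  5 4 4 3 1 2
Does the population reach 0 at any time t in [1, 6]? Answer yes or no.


yes

t=0: X=0, d=5 → hold, X_1=0
t=1: X=0, d=4 → hold, X_2=0
t=2: X=0, d=4 → hold, X_3=0
t=3: X=0, d=3 → hold, X_4=0
t=4: X=0, d=1 → birth, X_5=1
t=5: X=1, d=2 → birth, X_6=2


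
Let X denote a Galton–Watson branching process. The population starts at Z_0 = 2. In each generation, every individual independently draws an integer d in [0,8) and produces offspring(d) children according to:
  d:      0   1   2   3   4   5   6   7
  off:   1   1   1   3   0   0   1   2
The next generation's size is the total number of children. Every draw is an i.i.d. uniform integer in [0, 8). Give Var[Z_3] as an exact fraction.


Outcome values over d=0..7: [1, 1, 1, 3, 0, 0, 1, 2]
Σy = 9, Σy² = 17, M = 8
μ = 9/8 = 9/8,  σ² = 17/8 − (9/8)² = 55/64
V_0 = 0, E_0 = 2
V_1 = 55/64·E_0 + (9/8)²·V_0 = 55/32;  E_1 = 9/4
V_2 = 55/64·E_1 + (9/8)²·V_1 = 8415/2048;  E_2 = 81/32
V_3 = 55/64·E_2 + (9/8)²·V_2 = 966735/131072;  E_3 = 729/256

966735/131072


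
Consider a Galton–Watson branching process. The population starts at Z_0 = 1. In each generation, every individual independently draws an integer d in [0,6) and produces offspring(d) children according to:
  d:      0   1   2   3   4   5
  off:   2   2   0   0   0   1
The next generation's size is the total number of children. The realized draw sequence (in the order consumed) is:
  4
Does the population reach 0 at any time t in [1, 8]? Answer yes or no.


gen 0: Z_0=1, draws=[4], offspring=[0], Z_1=0
gen 1: Z_1=0, draws=[], offspring=[], Z_2=0
gen 2: Z_2=0, draws=[], offspring=[], Z_3=0
gen 3: Z_3=0, draws=[], offspring=[], Z_4=0
gen 4: Z_4=0, draws=[], offspring=[], Z_5=0
gen 5: Z_5=0, draws=[], offspring=[], Z_6=0
gen 6: Z_6=0, draws=[], offspring=[], Z_7=0
gen 7: Z_7=0, draws=[], offspring=[], Z_8=0

yes


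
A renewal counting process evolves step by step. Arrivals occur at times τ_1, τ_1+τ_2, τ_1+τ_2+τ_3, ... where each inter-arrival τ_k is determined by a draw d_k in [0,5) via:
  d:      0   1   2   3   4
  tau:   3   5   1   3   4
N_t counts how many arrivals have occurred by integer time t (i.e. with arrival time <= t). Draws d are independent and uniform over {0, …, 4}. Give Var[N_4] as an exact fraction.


168714/390625

Inter-arrival values over d=0..4: [3, 5, 1, 3, 4]
Each d has probability 1/5, so the pmf of τ is: f(1) = 1/5, f(3) = 2/5, f(4) = 1/5, f(5) = 1/5
Let p_n(j) = P(N_n = j), with p_0 = [1]. Condition on τ_1: p_n(0) = P(τ > n), and for j >= 1, p_n(j) = Σ_{k<=n} f(k)·p_{n−k}(j−1)
p_1 = [4/5, 1/5]  (j = 0..1)
p_2 = [4/5, 4/25, 1/25]  (j = 0..2)
p_3 = [2/5, 14/25, 4/125, 1/125]  (j = 0..3)
p_4 = [1/5, 3/5, 24/125, 4/625, 1/625]  (j = 0..4)
E[N_4] = Σ j·p_4(j) = 631/625;  E[N_4²] = Σ j²·p_4(j) = 907/625
Var[N_4] = 907/625 − (631/625)² = 168714/390625


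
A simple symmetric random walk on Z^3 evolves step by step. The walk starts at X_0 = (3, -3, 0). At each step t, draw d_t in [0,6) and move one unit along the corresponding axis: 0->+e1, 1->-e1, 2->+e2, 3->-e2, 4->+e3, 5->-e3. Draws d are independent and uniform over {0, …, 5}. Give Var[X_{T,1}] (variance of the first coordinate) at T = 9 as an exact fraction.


Outcome values over d=0..5: [1, -1, 0, 0, 0, 0]
Σy = 0, Σy² = 2, M = 6
μ = 0/6 = 0,  σ² = 2/6 − (0)² = 1/3
Independent increments: Var[X_9] = 9·σ² = 9·(1/3) = 3

3


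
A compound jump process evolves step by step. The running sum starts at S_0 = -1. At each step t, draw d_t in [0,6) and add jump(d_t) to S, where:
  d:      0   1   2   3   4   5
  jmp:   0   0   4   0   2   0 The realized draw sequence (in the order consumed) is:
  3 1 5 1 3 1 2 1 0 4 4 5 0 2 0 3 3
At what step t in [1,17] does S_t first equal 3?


7

t=0: S=-1, d=3, jump=0, S_1=-1
t=1: S=-1, d=1, jump=0, S_2=-1
t=2: S=-1, d=5, jump=0, S_3=-1
t=3: S=-1, d=1, jump=0, S_4=-1
t=4: S=-1, d=3, jump=0, S_5=-1
t=5: S=-1, d=1, jump=0, S_6=-1
t=6: S=-1, d=2, jump=4, S_7=3
t=7: S=3, d=1, jump=0, S_8=3
t=8: S=3, d=0, jump=0, S_9=3
t=9: S=3, d=4, jump=2, S_10=5
t=10: S=5, d=4, jump=2, S_11=7
t=11: S=7, d=5, jump=0, S_12=7
t=12: S=7, d=0, jump=0, S_13=7
t=13: S=7, d=2, jump=4, S_14=11
t=14: S=11, d=0, jump=0, S_15=11
t=15: S=11, d=3, jump=0, S_16=11
t=16: S=11, d=3, jump=0, S_17=11


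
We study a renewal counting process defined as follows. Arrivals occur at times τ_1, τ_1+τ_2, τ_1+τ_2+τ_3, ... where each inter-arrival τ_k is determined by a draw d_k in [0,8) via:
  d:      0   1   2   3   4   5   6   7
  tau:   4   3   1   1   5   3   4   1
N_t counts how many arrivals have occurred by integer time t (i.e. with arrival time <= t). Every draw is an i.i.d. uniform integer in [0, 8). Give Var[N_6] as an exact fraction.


Inter-arrival values over d=0..7: [4, 3, 1, 1, 5, 3, 4, 1]
Each d has probability 1/8, so the pmf of τ is: f(1) = 3/8, f(3) = 1/4, f(4) = 1/4, f(5) = 1/8
Let p_n(j) = P(N_n = j), with p_0 = [1]. Condition on τ_1: p_n(0) = P(τ > n), and for j >= 1, p_n(j) = Σ_{k<=n} f(k)·p_{n−k}(j−1)
p_1 = [5/8, 3/8]  (j = 0..1)
p_2 = [5/8, 15/64, 9/64]  (j = 0..2)
p_3 = [3/8, 31/64, 45/512, 27/512]  (j = 0..3)
p_4 = [1/8, 35/64, 141/512, 135/4096, 81/4096]  (j = 0..4)
p_5 = [0, 31/64, 183/512, 567/4096, 405/32768, 243/32768]  (j = 0..5)
p_6 = [0, 21/64, 209/512, 783/4096, 2133/32768, 1215/262144, 729/262144]  (j = 0..6)
E[N_6] = Σ j·p_6(j) = 529073/262144;  E[N_6²] = Σ j²·p_6(j) = 1294699/262144
Var[N_6] = 1294699/262144 − (529073/262144)² = 59479335327/68719476736

59479335327/68719476736


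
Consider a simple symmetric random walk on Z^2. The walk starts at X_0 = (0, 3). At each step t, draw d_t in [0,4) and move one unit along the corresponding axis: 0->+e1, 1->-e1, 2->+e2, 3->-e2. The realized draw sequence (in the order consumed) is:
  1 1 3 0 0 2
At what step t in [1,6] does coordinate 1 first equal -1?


1

t=0: X=(0, 3), d=1 → -e1, X_1=(-1, 3)
t=1: X=(-1, 3), d=1 → -e1, X_2=(-2, 3)
t=2: X=(-2, 3), d=3 → -e2, X_3=(-2, 2)
t=3: X=(-2, 2), d=0 → +e1, X_4=(-1, 2)
t=4: X=(-1, 2), d=0 → +e1, X_5=(0, 2)
t=5: X=(0, 2), d=2 → +e2, X_6=(0, 3)


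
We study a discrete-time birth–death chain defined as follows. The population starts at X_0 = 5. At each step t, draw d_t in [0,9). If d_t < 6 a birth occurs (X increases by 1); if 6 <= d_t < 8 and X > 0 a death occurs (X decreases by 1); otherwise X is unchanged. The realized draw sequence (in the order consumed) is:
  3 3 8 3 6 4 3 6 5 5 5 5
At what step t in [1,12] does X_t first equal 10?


10

t=0: X=5, d=3 → birth, X_1=6
t=1: X=6, d=3 → birth, X_2=7
t=2: X=7, d=8 → hold, X_3=7
t=3: X=7, d=3 → birth, X_4=8
t=4: X=8, d=6 → death, X_5=7
t=5: X=7, d=4 → birth, X_6=8
t=6: X=8, d=3 → birth, X_7=9
t=7: X=9, d=6 → death, X_8=8
t=8: X=8, d=5 → birth, X_9=9
t=9: X=9, d=5 → birth, X_10=10
t=10: X=10, d=5 → birth, X_11=11
t=11: X=11, d=5 → birth, X_12=12


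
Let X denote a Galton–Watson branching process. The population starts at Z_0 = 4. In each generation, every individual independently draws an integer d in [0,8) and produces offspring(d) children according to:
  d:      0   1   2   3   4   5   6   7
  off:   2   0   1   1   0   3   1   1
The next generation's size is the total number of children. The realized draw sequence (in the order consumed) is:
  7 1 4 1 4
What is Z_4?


0

gen 0: Z_0=4, draws=[7, 1, 4, 1], offspring=[1, 0, 0, 0], Z_1=1
gen 1: Z_1=1, draws=[4], offspring=[0], Z_2=0
gen 2: Z_2=0, draws=[], offspring=[], Z_3=0
gen 3: Z_3=0, draws=[], offspring=[], Z_4=0


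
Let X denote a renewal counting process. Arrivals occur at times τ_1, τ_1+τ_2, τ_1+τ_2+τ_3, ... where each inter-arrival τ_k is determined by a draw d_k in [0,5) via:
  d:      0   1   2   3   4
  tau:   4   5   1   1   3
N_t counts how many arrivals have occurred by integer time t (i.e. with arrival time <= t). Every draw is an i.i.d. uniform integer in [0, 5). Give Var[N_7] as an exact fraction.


Inter-arrival values over d=0..4: [4, 5, 1, 1, 3]
Each d has probability 1/5, so the pmf of τ is: f(1) = 2/5, f(3) = 1/5, f(4) = 1/5, f(5) = 1/5
Let p_n(j) = P(N_n = j), with p_0 = [1]. Condition on τ_1: p_n(0) = P(τ > n), and for j >= 1, p_n(j) = Σ_{k<=n} f(k)·p_{n−k}(j−1)
p_1 = [3/5, 2/5]  (j = 0..1)
p_2 = [3/5, 6/25, 4/25]  (j = 0..2)
p_3 = [2/5, 11/25, 12/125, 8/125]  (j = 0..3)
p_4 = [1/5, 12/25, 32/125, 24/625, 16/625]  (j = 0..4)
p_5 = [0, 13/25, 8/25, 84/625, 48/3125, 32/3125]  (j = 0..5)
p_6 = [0, 8/25, 53/125, 112/625, 208/3125, 96/15625, 64/15625]  (j = 0..6)
p_7 = [0, 6/25, 9/25, 34/125, 288/3125, 496/15625, 192/78125, 128/78125]  (j = 0..7)
E[N_7] = Σ j·p_7(j) = 181998/78125;  E[N_7²] = Σ j²·p_7(j) = 512884/78125
Var[N_7] = 512884/78125 − (181998/78125)² = 6945790496/6103515625

6945790496/6103515625


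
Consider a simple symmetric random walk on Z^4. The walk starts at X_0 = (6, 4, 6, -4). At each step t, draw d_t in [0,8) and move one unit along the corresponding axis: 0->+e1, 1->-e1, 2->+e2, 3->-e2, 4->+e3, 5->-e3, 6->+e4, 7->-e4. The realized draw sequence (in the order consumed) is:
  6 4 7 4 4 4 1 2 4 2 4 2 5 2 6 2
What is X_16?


t=0: X=(6, 4, 6, -4), d=6 → +e4, X_1=(6, 4, 6, -3)
t=1: X=(6, 4, 6, -3), d=4 → +e3, X_2=(6, 4, 7, -3)
t=2: X=(6, 4, 7, -3), d=7 → -e4, X_3=(6, 4, 7, -4)
t=3: X=(6, 4, 7, -4), d=4 → +e3, X_4=(6, 4, 8, -4)
t=4: X=(6, 4, 8, -4), d=4 → +e3, X_5=(6, 4, 9, -4)
t=5: X=(6, 4, 9, -4), d=4 → +e3, X_6=(6, 4, 10, -4)
t=6: X=(6, 4, 10, -4), d=1 → -e1, X_7=(5, 4, 10, -4)
t=7: X=(5, 4, 10, -4), d=2 → +e2, X_8=(5, 5, 10, -4)
t=8: X=(5, 5, 10, -4), d=4 → +e3, X_9=(5, 5, 11, -4)
t=9: X=(5, 5, 11, -4), d=2 → +e2, X_10=(5, 6, 11, -4)
t=10: X=(5, 6, 11, -4), d=4 → +e3, X_11=(5, 6, 12, -4)
t=11: X=(5, 6, 12, -4), d=2 → +e2, X_12=(5, 7, 12, -4)
t=12: X=(5, 7, 12, -4), d=5 → -e3, X_13=(5, 7, 11, -4)
t=13: X=(5, 7, 11, -4), d=2 → +e2, X_14=(5, 8, 11, -4)
t=14: X=(5, 8, 11, -4), d=6 → +e4, X_15=(5, 8, 11, -3)
t=15: X=(5, 8, 11, -3), d=2 → +e2, X_16=(5, 9, 11, -3)

(5, 9, 11, -3)


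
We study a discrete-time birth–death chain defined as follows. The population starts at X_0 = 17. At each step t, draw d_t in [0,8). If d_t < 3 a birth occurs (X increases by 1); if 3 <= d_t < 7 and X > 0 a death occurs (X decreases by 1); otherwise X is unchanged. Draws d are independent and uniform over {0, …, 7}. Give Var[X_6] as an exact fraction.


X can drop by at most 1 per step and X_0 = 17 > T = 6, so X_t >= 17 − t >= 11 > 0 for every t <= 6: the floor at 0 (the 'and X > 0' condition) never binds. Hence X_6 = X_0 + Σ_{t<6} Y_t with i.i.d. increments Y_t = y(d_t) ∈ {+1, −1, 0}.
Outcome values over d=0..7: [1, 1, 1, -1, -1, -1, -1, 0]
Σy = -1, Σy² = 7, M = 8
μ = -1/8 = -1/8,  σ² = 7/8 − (-1/8)² = 55/64
Independent increments: Var[X_6] = 6·σ² = 6·(55/64) = 165/32

165/32


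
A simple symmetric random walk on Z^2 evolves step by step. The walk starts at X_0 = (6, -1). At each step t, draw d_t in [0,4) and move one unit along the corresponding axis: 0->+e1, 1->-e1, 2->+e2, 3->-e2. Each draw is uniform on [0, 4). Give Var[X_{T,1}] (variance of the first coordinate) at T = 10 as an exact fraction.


Outcome values over d=0..3: [1, -1, 0, 0]
Σy = 0, Σy² = 2, M = 4
μ = 0/4 = 0,  σ² = 2/4 − (0)² = 1/2
Independent increments: Var[X_10] = 10·σ² = 10·(1/2) = 5

5


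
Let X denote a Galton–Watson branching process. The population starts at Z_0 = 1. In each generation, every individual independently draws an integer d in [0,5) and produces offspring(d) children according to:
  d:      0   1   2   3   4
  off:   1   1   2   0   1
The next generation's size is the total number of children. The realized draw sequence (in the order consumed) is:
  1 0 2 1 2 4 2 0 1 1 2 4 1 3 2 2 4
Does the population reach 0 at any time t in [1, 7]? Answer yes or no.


no

gen 0: Z_0=1, draws=[1], offspring=[1], Z_1=1
gen 1: Z_1=1, draws=[0], offspring=[1], Z_2=1
gen 2: Z_2=1, draws=[2], offspring=[2], Z_3=2
gen 3: Z_3=2, draws=[1, 2], offspring=[1, 2], Z_4=3
gen 4: Z_4=3, draws=[4, 2, 0], offspring=[1, 2, 1], Z_5=4
gen 5: Z_5=4, draws=[1, 1, 2, 4], offspring=[1, 1, 2, 1], Z_6=5
gen 6: Z_6=5, draws=[1, 3, 2, 2, 4], offspring=[1, 0, 2, 2, 1], Z_7=6


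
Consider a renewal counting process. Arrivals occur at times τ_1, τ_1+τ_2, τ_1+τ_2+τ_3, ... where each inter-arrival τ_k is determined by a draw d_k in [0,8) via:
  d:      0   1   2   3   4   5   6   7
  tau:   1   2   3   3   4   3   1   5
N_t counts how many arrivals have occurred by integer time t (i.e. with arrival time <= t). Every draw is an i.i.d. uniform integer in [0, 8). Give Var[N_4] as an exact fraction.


34687/65536

Inter-arrival values over d=0..7: [1, 2, 3, 3, 4, 3, 1, 5]
Each d has probability 1/8, so the pmf of τ is: f(1) = 1/4, f(2) = 1/8, f(3) = 3/8, f(4) = 1/8, f(5) = 1/8
Let p_n(j) = P(N_n = j), with p_0 = [1]. Condition on τ_1: p_n(0) = P(τ > n), and for j >= 1, p_n(j) = Σ_{k<=n} f(k)·p_{n−k}(j−1)
p_1 = [3/4, 1/4]  (j = 0..1)
p_2 = [5/8, 5/16, 1/16]  (j = 0..2)
p_3 = [1/4, 5/8, 7/64, 1/64]  (j = 0..3)
p_4 = [1/8, 35/64, 37/128, 9/256, 1/256]  (j = 0..4)
E[N_4] = Σ j·p_4(j) = 319/256;  E[N_4²] = Σ j²·p_4(j) = 533/256
Var[N_4] = 533/256 − (319/256)² = 34687/65536


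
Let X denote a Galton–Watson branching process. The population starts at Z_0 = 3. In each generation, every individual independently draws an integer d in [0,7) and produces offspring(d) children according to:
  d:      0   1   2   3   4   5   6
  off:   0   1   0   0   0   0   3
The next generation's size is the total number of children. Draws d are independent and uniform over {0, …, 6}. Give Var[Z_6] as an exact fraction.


6279026688/13841287201

Outcome values over d=0..6: [0, 1, 0, 0, 0, 0, 3]
Σy = 4, Σy² = 10, M = 7
μ = 4/7 = 4/7,  σ² = 10/7 − (4/7)² = 54/49
V_0 = 0, E_0 = 3
V_1 = 54/49·E_0 + (4/7)²·V_0 = 162/49;  E_1 = 12/7
V_2 = 54/49·E_1 + (4/7)²·V_1 = 7128/2401;  E_2 = 48/49
V_3 = 54/49·E_2 + (4/7)²·V_2 = 241056/117649;  E_3 = 192/343
V_4 = 54/49·E_3 + (4/7)²·V_3 = 7413120/5764801;  E_4 = 768/2401
V_5 = 54/49·E_4 + (4/7)²·V_4 = 218184192/282475249;  E_5 = 3072/16807
V_6 = 54/49·E_5 + (4/7)²·V_5 = 6279026688/13841287201;  E_6 = 12288/117649


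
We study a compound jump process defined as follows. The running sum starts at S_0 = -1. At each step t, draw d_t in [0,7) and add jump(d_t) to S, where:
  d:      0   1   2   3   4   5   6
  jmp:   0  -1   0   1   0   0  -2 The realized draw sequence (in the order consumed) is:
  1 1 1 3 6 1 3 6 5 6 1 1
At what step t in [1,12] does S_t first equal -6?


t=0: S=-1, d=1, jump=-1, S_1=-2
t=1: S=-2, d=1, jump=-1, S_2=-3
t=2: S=-3, d=1, jump=-1, S_3=-4
t=3: S=-4, d=3, jump=1, S_4=-3
t=4: S=-3, d=6, jump=-2, S_5=-5
t=5: S=-5, d=1, jump=-1, S_6=-6
t=6: S=-6, d=3, jump=1, S_7=-5
t=7: S=-5, d=6, jump=-2, S_8=-7
t=8: S=-7, d=5, jump=0, S_9=-7
t=9: S=-7, d=6, jump=-2, S_10=-9
t=10: S=-9, d=1, jump=-1, S_11=-10
t=11: S=-10, d=1, jump=-1, S_12=-11

6


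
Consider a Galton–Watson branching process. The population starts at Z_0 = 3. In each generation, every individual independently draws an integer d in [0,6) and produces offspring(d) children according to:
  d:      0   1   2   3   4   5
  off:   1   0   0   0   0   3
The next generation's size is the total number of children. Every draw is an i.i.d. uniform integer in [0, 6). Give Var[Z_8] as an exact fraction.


Outcome values over d=0..5: [1, 0, 0, 0, 0, 3]
Σy = 4, Σy² = 10, M = 6
μ = 4/6 = 2/3,  σ² = 10/6 − (2/3)² = 11/9
V_0 = 0, E_0 = 3
V_1 = 11/9·E_0 + (2/3)²·V_0 = 11/3;  E_1 = 2
V_2 = 11/9·E_1 + (2/3)²·V_1 = 110/27;  E_2 = 4/3
V_3 = 11/9·E_2 + (2/3)²·V_2 = 836/243;  E_3 = 8/9
V_4 = 11/9·E_3 + (2/3)²·V_3 = 5720/2187;  E_4 = 16/27
V_5 = 11/9·E_4 + (2/3)²·V_4 = 37136/19683;  E_5 = 32/81
V_6 = 11/9·E_5 + (2/3)²·V_5 = 234080/177147;  E_6 = 64/243
V_7 = 11/9·E_6 + (2/3)²·V_6 = 1449536/1594323;  E_7 = 128/729
V_8 = 11/9·E_7 + (2/3)²·V_7 = 8877440/14348907;  E_8 = 256/2187

8877440/14348907


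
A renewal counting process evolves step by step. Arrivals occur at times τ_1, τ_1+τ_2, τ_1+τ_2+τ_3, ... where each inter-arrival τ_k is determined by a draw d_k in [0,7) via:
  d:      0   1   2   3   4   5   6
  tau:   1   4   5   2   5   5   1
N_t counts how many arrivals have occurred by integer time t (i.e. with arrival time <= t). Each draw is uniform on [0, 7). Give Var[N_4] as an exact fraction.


4543346/5764801

Inter-arrival values over d=0..6: [1, 4, 5, 2, 5, 5, 1]
Each d has probability 1/7, so the pmf of τ is: f(1) = 2/7, f(2) = 1/7, f(4) = 1/7, f(5) = 3/7
Let p_n(j) = P(N_n = j), with p_0 = [1]. Condition on τ_1: p_n(0) = P(τ > n), and for j >= 1, p_n(j) = Σ_{k<=n} f(k)·p_{n−k}(j−1)
p_1 = [5/7, 2/7]  (j = 0..1)
p_2 = [4/7, 17/49, 4/49]  (j = 0..2)
p_3 = [4/7, 13/49, 48/343, 8/343]  (j = 0..3)
p_4 = [3/7, 19/49, 43/343, 124/2401, 16/2401]  (j = 0..4)
E[N_4] = Σ j·p_4(j) = 1969/2401;  E[N_4²] = Σ j²·p_4(j) = 501/343
Var[N_4] = 501/343 − (1969/2401)² = 4543346/5764801


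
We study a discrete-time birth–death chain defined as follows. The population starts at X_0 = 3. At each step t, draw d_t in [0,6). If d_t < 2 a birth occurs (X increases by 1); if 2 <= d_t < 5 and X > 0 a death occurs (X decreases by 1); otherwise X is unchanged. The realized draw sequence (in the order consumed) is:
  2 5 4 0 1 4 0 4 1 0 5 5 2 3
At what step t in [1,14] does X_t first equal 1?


3

t=0: X=3, d=2 → death, X_1=2
t=1: X=2, d=5 → hold, X_2=2
t=2: X=2, d=4 → death, X_3=1
t=3: X=1, d=0 → birth, X_4=2
t=4: X=2, d=1 → birth, X_5=3
t=5: X=3, d=4 → death, X_6=2
t=6: X=2, d=0 → birth, X_7=3
t=7: X=3, d=4 → death, X_8=2
t=8: X=2, d=1 → birth, X_9=3
t=9: X=3, d=0 → birth, X_10=4
t=10: X=4, d=5 → hold, X_11=4
t=11: X=4, d=5 → hold, X_12=4
t=12: X=4, d=2 → death, X_13=3
t=13: X=3, d=3 → death, X_14=2


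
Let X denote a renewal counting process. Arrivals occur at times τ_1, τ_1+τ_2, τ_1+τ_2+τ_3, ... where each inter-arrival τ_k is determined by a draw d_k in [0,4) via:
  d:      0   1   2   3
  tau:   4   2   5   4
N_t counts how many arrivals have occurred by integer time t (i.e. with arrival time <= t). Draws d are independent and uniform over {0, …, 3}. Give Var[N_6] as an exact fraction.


1031/4096

Inter-arrival values over d=0..3: [4, 2, 5, 4]
Each d has probability 1/4, so the pmf of τ is: f(2) = 1/4, f(4) = 1/2, f(5) = 1/4
Let p_n(j) = P(N_n = j), with p_0 = [1]. Condition on τ_1: p_n(0) = P(τ > n), and for j >= 1, p_n(j) = Σ_{k<=n} f(k)·p_{n−k}(j−1)
p_1 = [1]  (j = 0)
p_2 = [3/4, 1/4]  (j = 0..1)
p_3 = [3/4, 1/4]  (j = 0..1)
p_4 = [1/4, 11/16, 1/16]  (j = 0..2)
p_5 = [0, 15/16, 1/16]  (j = 0..2)
p_6 = [0, 11/16, 19/64, 1/64]  (j = 0..3)
E[N_6] = Σ j·p_6(j) = 85/64;  E[N_6²] = Σ j²·p_6(j) = 129/64
Var[N_6] = 129/64 − (85/64)² = 1031/4096


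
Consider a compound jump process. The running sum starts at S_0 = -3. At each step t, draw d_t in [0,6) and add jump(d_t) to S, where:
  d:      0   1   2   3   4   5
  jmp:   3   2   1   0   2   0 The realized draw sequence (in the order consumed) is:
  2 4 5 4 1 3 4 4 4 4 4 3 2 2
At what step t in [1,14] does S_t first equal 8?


t=0: S=-3, d=2, jump=1, S_1=-2
t=1: S=-2, d=4, jump=2, S_2=0
t=2: S=0, d=5, jump=0, S_3=0
t=3: S=0, d=4, jump=2, S_4=2
t=4: S=2, d=1, jump=2, S_5=4
t=5: S=4, d=3, jump=0, S_6=4
t=6: S=4, d=4, jump=2, S_7=6
t=7: S=6, d=4, jump=2, S_8=8
t=8: S=8, d=4, jump=2, S_9=10
t=9: S=10, d=4, jump=2, S_10=12
t=10: S=12, d=4, jump=2, S_11=14
t=11: S=14, d=3, jump=0, S_12=14
t=12: S=14, d=2, jump=1, S_13=15
t=13: S=15, d=2, jump=1, S_14=16

8


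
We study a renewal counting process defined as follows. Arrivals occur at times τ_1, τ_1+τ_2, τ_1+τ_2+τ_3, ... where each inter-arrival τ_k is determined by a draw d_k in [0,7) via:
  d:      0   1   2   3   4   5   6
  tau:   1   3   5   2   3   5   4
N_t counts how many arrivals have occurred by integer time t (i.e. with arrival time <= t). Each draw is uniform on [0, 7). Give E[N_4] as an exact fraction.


Inter-arrival values over d=0..6: [1, 3, 5, 2, 3, 5, 4]
Each d has probability 1/7, so the pmf of τ is: f(1) = 1/7, f(2) = 1/7, f(3) = 2/7, f(4) = 1/7, f(5) = 2/7
Renewal equation for m(n) = E[N_n]: condition on τ_1 = k (if k <= n, one arrival plus a fresh copy on the remaining n−k steps): m(n) = F(n) + Σ_{k<=n} f(k)·m(n−k), where F(n) = P(τ <= n) and m(0) = 0
m(1) = F(1) = 1/7
m(2) = F(2) + f(1)·m(1) = 2/7 + 1/7·1/7 = 15/49
m(3) = F(3) + f(1)·m(2) + f(2)·m(1) = 4/7 + 1/7·15/49 + 1/7·1/7 = 218/343
m(4) = F(4) + f(1)·m(3) + f(2)·m(2) + f(3)·m(1) = 5/7 + 1/7·218/343 + 1/7·15/49 + 2/7·1/7 = 2136/2401
E[N_4] = m(4) = 2136/2401

2136/2401


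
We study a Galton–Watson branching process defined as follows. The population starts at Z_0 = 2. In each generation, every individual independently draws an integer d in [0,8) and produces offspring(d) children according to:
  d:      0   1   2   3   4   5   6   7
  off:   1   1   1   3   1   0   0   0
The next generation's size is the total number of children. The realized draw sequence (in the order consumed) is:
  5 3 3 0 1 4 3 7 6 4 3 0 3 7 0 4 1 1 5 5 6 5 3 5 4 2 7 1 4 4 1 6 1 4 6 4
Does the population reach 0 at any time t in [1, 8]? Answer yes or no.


no

gen 0: Z_0=2, draws=[5, 3], offspring=[0, 3], Z_1=3
gen 1: Z_1=3, draws=[3, 0, 1], offspring=[3, 1, 1], Z_2=5
gen 2: Z_2=5, draws=[4, 3, 7, 6, 4], offspring=[1, 3, 0, 0, 1], Z_3=5
gen 3: Z_3=5, draws=[3, 0, 3, 7, 0], offspring=[3, 1, 3, 0, 1], Z_4=8
gen 4: Z_4=8, draws=[4, 1, 1, 5, 5, 6, 5, 3], offspring=[1, 1, 1, 0, 0, 0, 0, 3], Z_5=6
gen 5: Z_5=6, draws=[5, 4, 2, 7, 1, 4], offspring=[0, 1, 1, 0, 1, 1], Z_6=4
gen 6: Z_6=4, draws=[4, 1, 6, 1], offspring=[1, 1, 0, 1], Z_7=3
gen 7: Z_7=3, draws=[4, 6, 4], offspring=[1, 0, 1], Z_8=2


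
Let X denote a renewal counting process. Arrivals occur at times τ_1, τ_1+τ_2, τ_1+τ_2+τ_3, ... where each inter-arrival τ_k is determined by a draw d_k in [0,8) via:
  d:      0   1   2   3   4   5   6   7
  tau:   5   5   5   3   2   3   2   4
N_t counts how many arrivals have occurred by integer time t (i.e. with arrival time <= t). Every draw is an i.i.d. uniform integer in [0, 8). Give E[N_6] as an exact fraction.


Inter-arrival values over d=0..7: [5, 5, 5, 3, 2, 3, 2, 4]
Each d has probability 1/8, so the pmf of τ is: f(2) = 1/4, f(3) = 1/4, f(4) = 1/8, f(5) = 3/8
Renewal equation for m(n) = E[N_n]: condition on τ_1 = k (if k <= n, one arrival plus a fresh copy on the remaining n−k steps): m(n) = F(n) + Σ_{k<=n} f(k)·m(n−k), where F(n) = P(τ <= n) and m(0) = 0
m(1) = F(1) = 0
m(2) = F(2) = 1/4
m(3) = F(3) = 1/2
m(4) = F(4) + f(2)·m(2) = 5/8 + 1/4·1/4 = 11/16
m(5) = F(5) + f(2)·m(3) + f(3)·m(2) = 1 + 1/4·1/2 + 1/4·1/4 = 19/16
m(6) = F(6) + f(2)·m(4) + f(3)·m(3) + f(4)·m(2) = 1 + 1/4·11/16 + 1/4·1/2 + 1/8·1/4 = 85/64
E[N_6] = m(6) = 85/64

85/64


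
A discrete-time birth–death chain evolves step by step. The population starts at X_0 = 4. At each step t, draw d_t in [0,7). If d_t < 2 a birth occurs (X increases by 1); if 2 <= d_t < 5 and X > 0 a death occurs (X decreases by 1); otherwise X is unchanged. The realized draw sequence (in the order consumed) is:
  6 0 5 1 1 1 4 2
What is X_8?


t=0: X=4, d=6 → hold, X_1=4
t=1: X=4, d=0 → birth, X_2=5
t=2: X=5, d=5 → hold, X_3=5
t=3: X=5, d=1 → birth, X_4=6
t=4: X=6, d=1 → birth, X_5=7
t=5: X=7, d=1 → birth, X_6=8
t=6: X=8, d=4 → death, X_7=7
t=7: X=7, d=2 → death, X_8=6

6


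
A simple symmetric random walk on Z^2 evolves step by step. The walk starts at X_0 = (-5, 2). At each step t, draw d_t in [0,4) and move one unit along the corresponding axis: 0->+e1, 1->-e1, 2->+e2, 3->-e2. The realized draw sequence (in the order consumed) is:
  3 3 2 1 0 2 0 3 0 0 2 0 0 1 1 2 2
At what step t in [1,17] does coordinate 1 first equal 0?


13

t=0: X=(-5, 2), d=3 → -e2, X_1=(-5, 1)
t=1: X=(-5, 1), d=3 → -e2, X_2=(-5, 0)
t=2: X=(-5, 0), d=2 → +e2, X_3=(-5, 1)
t=3: X=(-5, 1), d=1 → -e1, X_4=(-6, 1)
t=4: X=(-6, 1), d=0 → +e1, X_5=(-5, 1)
t=5: X=(-5, 1), d=2 → +e2, X_6=(-5, 2)
t=6: X=(-5, 2), d=0 → +e1, X_7=(-4, 2)
t=7: X=(-4, 2), d=3 → -e2, X_8=(-4, 1)
t=8: X=(-4, 1), d=0 → +e1, X_9=(-3, 1)
t=9: X=(-3, 1), d=0 → +e1, X_10=(-2, 1)
t=10: X=(-2, 1), d=2 → +e2, X_11=(-2, 2)
t=11: X=(-2, 2), d=0 → +e1, X_12=(-1, 2)
t=12: X=(-1, 2), d=0 → +e1, X_13=(0, 2)
t=13: X=(0, 2), d=1 → -e1, X_14=(-1, 2)
t=14: X=(-1, 2), d=1 → -e1, X_15=(-2, 2)
t=15: X=(-2, 2), d=2 → +e2, X_16=(-2, 3)
t=16: X=(-2, 3), d=2 → +e2, X_17=(-2, 4)
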